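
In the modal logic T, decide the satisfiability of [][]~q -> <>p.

Yes, satisfiable

1. [][]~q -> <>p, 0
2. <>p, 0
3. p, 1
Accessibility: 0R0, 0R1, 1R1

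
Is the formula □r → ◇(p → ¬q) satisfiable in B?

Satisfiable

1. □r → ◇(p → ¬q), u
2. ◇(p → ¬q), u
3. p → ¬q, v
4. ¬q, v
Accessibility: uRu, uRv, vRu, vRv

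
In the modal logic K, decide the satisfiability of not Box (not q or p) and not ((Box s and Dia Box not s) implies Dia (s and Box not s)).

No, unsatisfiable

1. not Box (not q or p) and not ((Box s and Dia Box not s) implies Dia (s and Box not s)), 0
2. not Box (not q or p), 0
3. not ((Box s and Dia Box not s) implies Dia (s and Box not s)), 0
4. Box s and Dia Box not s, 0
5. not Dia (s and Box not s), 0
6. Box s, 0
7. Dia Box not s, 0
8. not (not q or p), 1
9. q, 1
10. not p, 1
11. not (s and Box not s), 1
12. s, 1
13. not Box not s, 1
14. Box not s, 2
15. not (s and Box not s), 2
16. s, 2
17. not Box not s, 2
18. s, 3
19. s, 4
20. not s, 4
Accessibility: 0R1, 0R2, 1R3, 2R4
Branch closes: s and not s both at 4.
Every branch closes; the branch above is one of them.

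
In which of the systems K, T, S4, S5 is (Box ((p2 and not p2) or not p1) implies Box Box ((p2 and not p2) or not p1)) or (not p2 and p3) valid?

S4, S5

S4-tableau for the negation not ((Box ((p2 and not p2) or not p1) implies Box Box ((p2 and not p2) or not p1)) or (not p2 and p3)):
1. not ((Box ((p2 and not p2) or not p1) implies Box Box ((p2 and not p2) or not p1)) or (not p2 and p3)), w0
2. not (Box ((p2 and not p2) or not p1) implies Box Box ((p2 and not p2) or not p1)), w0   [neg-or-rule on 1]
3. not (not p2 and p3), w0   [neg-or-rule on 1]
4. Box ((p2 and not p2) or not p1), w0   [neg-implies-rule on 2]
5. not Box Box ((p2 and not p2) or not p1), w0   [neg-implies-rule on 2]
6. (p2 and not p2) or not p1, w0   [Box-rule on 4 via w0Rw0]
7. not p3, w0   [neg-and-rule on 3 (branches; this branch)]
8. not p1, w0   [or-rule on 6 (branches; this branch)]
9. not Box ((p2 and not p2) or not p1), w1   [neg-Box-rule on 5: fresh world w1, w0Rw1]
10. (p2 and not p2) or not p1, w1   [Box-rule on 4 via w0Rw1]
11. not p1, w1   [or-rule on 10 (branches; this branch)]
12. not ((p2 and not p2) or not p1), w2   [neg-Box-rule on 9: fresh world w2, w1Rw2]
13. not (p2 and not p2), w2   [neg-or-rule on 12]
14. p1, w2   [neg-or-rule on 12]
15. (p2 and not p2) or not p1, w2   [Box-rule on 4 via w0Rw2]
16. p2, w2   [neg-and-rule on 13 (branches; this branch)]
17. p2 and not p2, w2   [or-rule on 15 (branches; this branch)]
18. not p2, w2   [and-rule on 17]
Accessibility: w0Rw0, w0Rw1, w0Rw2, w1Rw1, w1Rw2, w2Rw2
Branch closes: p2 and not p2 both at w2.
Every branch closes (one shown): valid in S4, hence also in S5 (every theorem of S4 is a theorem of S5).
T-tableau for the negation not ((Box ((p2 and not p2) or not p1) implies Box Box ((p2 and not p2) or not p1)) or (not p2 and p3)):
1. not ((Box ((p2 and not p2) or not p1) implies Box Box ((p2 and not p2) or not p1)) or (not p2 and p3)), w0
2. not (Box ((p2 and not p2) or not p1) implies Box Box ((p2 and not p2) or not p1)), w0   [neg-or-rule on 1]
3. not (not p2 and p3), w0   [neg-or-rule on 1]
4. Box ((p2 and not p2) or not p1), w0   [neg-implies-rule on 2]
5. not Box Box ((p2 and not p2) or not p1), w0   [neg-implies-rule on 2]
6. (p2 and not p2) or not p1, w0   [Box-rule on 4 via w0Rw0]
7. not p3, w0   [neg-and-rule on 3 (branches; this branch)]
8. not p1, w0   [or-rule on 6 (branches; this branch)]
9. not Box ((p2 and not p2) or not p1), w1   [neg-Box-rule on 5: fresh world w1, w0Rw1]
10. (p2 and not p2) or not p1, w1   [Box-rule on 4 via w0Rw1]
11. not p1, w1   [or-rule on 10 (branches; this branch)]
12. not ((p2 and not p2) or not p1), w2   [neg-Box-rule on 9: fresh world w2, w1Rw2]
13. not (p2 and not p2), w2   [neg-or-rule on 12]
14. p1, w2   [neg-or-rule on 12]
15. p2, w2   [neg-and-rule on 13 (branches; this branch)]
Accessibility: w0Rw0, w0Rw1, w1Rw1, w1Rw2, w2Rw2
Complete open branch: countermodel on a T-frame, so not valid in T, nor in K (the same frame is also a K-frame).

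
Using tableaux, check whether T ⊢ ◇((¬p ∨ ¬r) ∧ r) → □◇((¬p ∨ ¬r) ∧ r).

Not valid

Tableau for the negation ¬(◇((¬p ∨ ¬r) ∧ r) → □◇((¬p ∨ ¬r) ∧ r)):
1. ¬(◇((¬p ∨ ¬r) ∧ r) → □◇((¬p ∨ ¬r) ∧ r)), u
2. ◇((¬p ∨ ¬r) ∧ r), u
3. ¬□◇((¬p ∨ ¬r) ∧ r), u
4. (¬p ∨ ¬r) ∧ r, v
5. ¬p ∨ ¬r, v
6. r, v
7. ¬p, v
8. ¬◇((¬p ∨ ¬r) ∧ r), w
9. ¬((¬p ∨ ¬r) ∧ r), w
10. ¬r, w
Accessibility: uRu, uRv, uRw, vRv, wRw
The negation has an open branch (countermodel exists).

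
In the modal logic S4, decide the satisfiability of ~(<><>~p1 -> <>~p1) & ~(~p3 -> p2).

Unsatisfiable (every branch closes)

1. ~(<><>~p1 -> <>~p1) & ~(~p3 -> p2), 0
2. ~(<><>~p1 -> <>~p1), 0   [&-rule on 1]
3. ~(~p3 -> p2), 0   [&-rule on 1]
4. <><>~p1, 0   [~->-rule on 2]
5. ~<>~p1, 0   [~->-rule on 2]
6. ~p3, 0   [~->-rule on 3]
7. ~p2, 0   [~->-rule on 3]
8. p1, 0   [~<>-rule on 5 via 0R0]
9. <>~p1, 1   [<>-rule on 4: fresh world 1, 0R1]
10. p1, 1   [~<>-rule on 5 via 0R1]
11. ~p1, 2   [<>-rule on 9: fresh world 2, 1R2]
12. p1, 2   [~<>-rule on 5 via 0R2]
Accessibility: 0R0, 0R1, 0R2, 1R1, 1R2, 2R2
Branch closes: p1 and ~p1 both at 2.
Every branch closes; the branch above is one of them.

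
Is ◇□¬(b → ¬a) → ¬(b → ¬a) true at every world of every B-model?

Tableau for the negation ¬(◇□¬(b → ¬a) → ¬(b → ¬a)):
1. ¬(◇□¬(b → ¬a) → ¬(b → ¬a)), 0
2. ◇□¬(b → ¬a), 0   [¬→-rule on 1]
3. b → ¬a, 0   [¬→-rule on 1]
4. ¬a, 0   [→-rule on 3 (branches; this branch)]
5. □¬(b → ¬a), 1   [◇-rule on 2: fresh world 1, 0R1]
6. ¬(b → ¬a), 0   [□-rule on 5 via 1R0]
7. b, 0   [¬→-rule on 6]
8. a, 0   [¬→-rule on 6]
Accessibility: 0R0, 0R1, 1R0, 1R1
Branch closes: a and ¬a both at 0.
All branches of the negation close; one closing branch shown above.

Valid in B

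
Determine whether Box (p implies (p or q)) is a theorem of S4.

Tableau for the negation not Box (p implies (p or q)):
1. not Box (p implies (p or q)), u
2. not (p implies (p or q)), v   [neg-Box-rule on 1: fresh world v, uRv]
3. p, v   [neg-implies-rule on 2]
4. not (p or q), v   [neg-implies-rule on 2]
5. not p, v   [neg-or-rule on 4]
6. not q, v   [neg-or-rule on 4]
Accessibility: uRu, uRv, vRv
Branch closes: p and not p both at v.
Every branch of the negation's tableau closes; the branch above is one of them.

Valid in S4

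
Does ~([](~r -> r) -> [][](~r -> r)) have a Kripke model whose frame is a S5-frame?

1. ~([](~r -> r) -> [][](~r -> r)), u
2. [](~r -> r), u   [~->-rule on 1]
3. ~[][](~r -> r), u   [~->-rule on 1]
4. ~r -> r, u   [[]-rule on 2 via uRu]
5. r, u   [->-rule on 4 (branches; this branch)]
6. ~[](~r -> r), v   [~[]-rule on 3: fresh world v, uRv]
7. ~r -> r, v   [[]-rule on 2 via uRv]
8. r, v   [->-rule on 7 (branches; this branch)]
9. ~(~r -> r), w   [~[]-rule on 6: fresh world w, vRw]
10. ~r, w   [~->-rule on 9]
11. ~r -> r, w   [[]-rule on 2 via uRw]
12. r, w   [->-rule on 11 (branches; this branch)]
Accessibility: uRu, uRv, uRw, vRu, vRv, vRw, wRu, wRv, wRw
Branch closes: r and ~r both at w.
All branches of the tableau close; one closing branch shown above.

No, unsatisfiable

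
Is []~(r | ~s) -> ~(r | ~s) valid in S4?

Tableau for the negation ~([]~(r | ~s) -> ~(r | ~s)):
1. ~([]~(r | ~s) -> ~(r | ~s)), u
2. []~(r | ~s), u
3. r | ~s, u
4. ~(r | ~s), u
5. ~r, u
6. s, u
7. ~s, u
Accessibility: uRu
Branch closes: s and ~s both at u.
Every branch of the negation's tableau closes; the branch above is one of them.

Valid in S4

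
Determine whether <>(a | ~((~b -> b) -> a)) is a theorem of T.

Tableau for the negation ~<>(a | ~((~b -> b) -> a)):
1. ~<>(a | ~((~b -> b) -> a)), w0
2. ~(a | ~((~b -> b) -> a)), w0   [~<>-rule on 1 via w0Rw0]
3. ~a, w0   [~|-rule on 2]
4. (~b -> b) -> a, w0   [~|-rule on 2]
5. ~(~b -> b), w0   [->-rule on 4 (branches; this branch)]
6. ~b, w0   [~->-rule on 5]
Accessibility: w0Rw0
The negation has an open branch (countermodel exists).

No, not valid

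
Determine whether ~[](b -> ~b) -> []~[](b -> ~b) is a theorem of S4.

Invalid (countermodel exists)

Tableau for the negation ~(~[](b -> ~b) -> []~[](b -> ~b)):
1. ~(~[](b -> ~b) -> []~[](b -> ~b)), u
2. ~[](b -> ~b), u   [~->-rule on 1]
3. ~[]~[](b -> ~b), u   [~->-rule on 1]
4. ~(b -> ~b), v   [~[]-rule on 2: fresh world v, uRv]
5. b, v   [~->-rule on 4]
6. [](b -> ~b), w   [~[]-rule on 3: fresh world w, uRw]
7. b -> ~b, w   [[]-rule on 6 via wRw]
8. ~b, w   [->-rule on 7 (branches; this branch)]
Accessibility: uRu, uRv, uRw, vRv, wRw
The negation has an open branch (countermodel exists).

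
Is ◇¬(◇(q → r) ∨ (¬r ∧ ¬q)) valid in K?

Invalid (countermodel exists)

Tableau for the negation ¬◇¬(◇(q → r) ∨ (¬r ∧ ¬q)):
1. ¬◇¬(◇(q → r) ∨ (¬r ∧ ¬q)), w0
The negation has an open branch (countermodel exists).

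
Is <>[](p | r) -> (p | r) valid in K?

Tableau for the negation ~(<>[](p | r) -> (p | r)):
1. ~(<>[](p | r) -> (p | r)), w0
2. <>[](p | r), w0
3. ~(p | r), w0
4. ~p, w0
5. ~r, w0
6. [](p | r), w1
Accessibility: w0Rw1
The negation has an open branch (countermodel exists).

No, not valid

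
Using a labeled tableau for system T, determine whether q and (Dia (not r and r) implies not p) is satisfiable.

1. q and (Dia (not r and r) implies not p), w0
2. q, w0
3. Dia (not r and r) implies not p, w0
4. not p, w0
Accessibility: w0Rw0

Satisfiable (open branch found)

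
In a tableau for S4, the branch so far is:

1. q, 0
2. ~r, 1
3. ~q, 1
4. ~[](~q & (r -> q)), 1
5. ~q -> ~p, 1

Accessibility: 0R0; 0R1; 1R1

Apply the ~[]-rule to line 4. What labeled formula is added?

a fresh world 2 with 1R2, and ~(~q & (r -> q)) at 2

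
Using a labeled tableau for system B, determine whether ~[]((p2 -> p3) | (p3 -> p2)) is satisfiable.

1. ~[]((p2 -> p3) | (p3 -> p2)), 0
2. ~((p2 -> p3) | (p3 -> p2)), 1
3. ~(p2 -> p3), 1
4. ~(p3 -> p2), 1
5. p2, 1
6. ~p3, 1
7. p3, 1
8. ~p2, 1
Accessibility: 0R0, 0R1, 1R0, 1R1
Branch closes: p3 and ~p3 both at 1.
All branches of the tableau close; one closing branch shown above.

Unsatisfiable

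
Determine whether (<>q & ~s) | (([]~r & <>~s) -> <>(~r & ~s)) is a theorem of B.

Valid in B

Tableau for the negation ~((<>q & ~s) | (([]~r & <>~s) -> <>(~r & ~s))):
1. ~((<>q & ~s) | (([]~r & <>~s) -> <>(~r & ~s))), w0
2. ~(<>q & ~s), w0   [~|-rule on 1]
3. ~(([]~r & <>~s) -> <>(~r & ~s)), w0   [~|-rule on 1]
4. []~r & <>~s, w0   [~->-rule on 3]
5. ~<>(~r & ~s), w0   [~->-rule on 3]
6. []~r, w0   [&-rule on 4]
7. <>~s, w0   [&-rule on 4]
8. ~(~r & ~s), w0   [~<>-rule on 5 via w0Rw0]
9. ~r, w0   [[]-rule on 6 via w0Rw0]
10. ~<>q, w0   [~&-rule on 2 (branches; this branch)]
11. ~q, w0   [~<>-rule on 10 via w0Rw0]
12. s, w0   [~&-rule on 8 (branches; this branch)]
13. ~s, w1   [<>-rule on 7: fresh world w1, w0Rw1]
14. ~(~r & ~s), w1   [~<>-rule on 5 via w0Rw1]
15. ~r, w1   [[]-rule on 6 via w0Rw1]
16. ~q, w1   [~<>-rule on 10 via w0Rw1]
17. s, w1   [~&-rule on 14 (branches; this branch)]
Accessibility: w0Rw0, w0Rw1, w1Rw0, w1Rw1
Branch closes: s and ~s both at w1.
All branches of the negation close; one closing branch shown above.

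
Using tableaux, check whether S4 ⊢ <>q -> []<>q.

Tableau for the negation ~(<>q -> []<>q):
1. ~(<>q -> []<>q), u
2. <>q, u
3. ~[]<>q, u
4. q, v
5. ~<>q, w
6. ~q, w
Accessibility: uRu, uRv, uRw, vRv, wRw
The negation has an open branch (countermodel exists).

No, not valid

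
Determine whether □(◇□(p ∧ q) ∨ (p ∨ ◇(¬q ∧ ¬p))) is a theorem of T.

Tableau for the negation ¬□(◇□(p ∧ q) ∨ (p ∨ ◇(¬q ∧ ¬p))):
1. ¬□(◇□(p ∧ q) ∨ (p ∨ ◇(¬q ∧ ¬p))), w0
2. ¬(◇□(p ∧ q) ∨ (p ∨ ◇(¬q ∧ ¬p))), w1
3. ¬◇□(p ∧ q), w1
4. ¬(p ∨ ◇(¬q ∧ ¬p)), w1
5. ¬p, w1
6. ¬◇(¬q ∧ ¬p), w1
7. ¬□(p ∧ q), w1
8. ¬(¬q ∧ ¬p), w1
9. q, w1
10. ¬(p ∧ q), w2
11. ¬□(p ∧ q), w2
12. ¬(¬q ∧ ¬p), w2
13. ¬q, w2
14. p, w2
15. ¬(p ∧ q), w3
16. ¬q, w3
Accessibility: w0Rw0, w0Rw1, w1Rw1, w1Rw2, w2Rw2, w2Rw3, w3Rw3
The negation has an open branch (countermodel exists).

No, not valid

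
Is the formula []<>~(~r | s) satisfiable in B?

Satisfiable (open branch found)

1. []<>~(~r | s), 0
2. <>~(~r | s), 0
3. ~(~r | s), 1
4. r, 1
5. ~s, 1
6. <>~(~r | s), 1
7. ~(~r | s), 2
8. r, 2
9. ~s, 2
Accessibility: 0R0, 0R1, 1R0, 1R1, 1R2, 2R1, 2R2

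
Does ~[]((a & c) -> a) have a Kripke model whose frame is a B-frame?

1. ~[]((a & c) -> a), u
2. ~((a & c) -> a), v
3. a & c, v
4. ~a, v
5. a, v
6. c, v
Accessibility: uRu, uRv, vRu, vRv
Branch closes: a and ~a both at v.
(One branch shown.) All branches close.

Unsatisfiable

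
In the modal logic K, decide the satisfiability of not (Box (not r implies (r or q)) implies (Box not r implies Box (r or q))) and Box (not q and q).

1. not (Box (not r implies (r or q)) implies (Box not r implies Box (r or q))) and Box (not q and q), u
2. not (Box (not r implies (r or q)) implies (Box not r implies Box (r or q))), u   [and-rule on 1]
3. Box (not q and q), u   [and-rule on 1]
4. Box (not r implies (r or q)), u   [neg-implies-rule on 2]
5. not (Box not r implies Box (r or q)), u   [neg-implies-rule on 2]
6. Box not r, u   [neg-implies-rule on 5]
7. not Box (r or q), u   [neg-implies-rule on 5]
8. not (r or q), v   [neg-Box-rule on 7: fresh world v, uRv]
9. not r, v   [neg-or-rule on 8]
10. not q, v   [neg-or-rule on 8]
11. not q and q, v   [Box-rule on 3 via uRv]
12. q, v   [and-rule on 11]
Accessibility: uRv
Branch closes: q and not q both at v.
(One branch shown.) All branches close.

No, unsatisfiable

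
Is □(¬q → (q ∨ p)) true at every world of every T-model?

Tableau for the negation ¬□(¬q → (q ∨ p)):
1. ¬□(¬q → (q ∨ p)), w0
2. ¬(¬q → (q ∨ p)), w1
3. ¬q, w1
4. ¬(q ∨ p), w1
5. ¬p, w1
Accessibility: w0Rw0, w0Rw1, w1Rw1
The negation has an open branch (countermodel exists).

Invalid (countermodel exists)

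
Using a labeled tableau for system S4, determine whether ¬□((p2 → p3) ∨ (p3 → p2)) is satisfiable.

Unsatisfiable

1. ¬□((p2 → p3) ∨ (p3 → p2)), u
2. ¬((p2 → p3) ∨ (p3 → p2)), v   [¬□-rule on 1: fresh world v, uRv]
3. ¬(p2 → p3), v   [¬∨-rule on 2]
4. ¬(p3 → p2), v   [¬∨-rule on 2]
5. p2, v   [¬→-rule on 3]
6. ¬p3, v   [¬→-rule on 3]
7. p3, v   [¬→-rule on 4]
8. ¬p2, v   [¬→-rule on 4]
Accessibility: uRu, uRv, vRv
Branch closes: p3 and ¬p3 both at v.
Every branch closes; the branch above is one of them.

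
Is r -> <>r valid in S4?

Valid

Tableau for the negation ~(r -> <>r):
1. ~(r -> <>r), u
2. r, u
3. ~<>r, u
4. ~r, u
Accessibility: uRu
Branch closes: r and ~r both at u.
Every branch of the negation's tableau closes; the branch above is one of them.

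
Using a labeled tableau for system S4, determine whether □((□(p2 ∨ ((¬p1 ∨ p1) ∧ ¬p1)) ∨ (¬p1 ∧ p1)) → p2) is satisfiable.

1. □((□(p2 ∨ ((¬p1 ∨ p1) ∧ ¬p1)) ∨ (¬p1 ∧ p1)) → p2), w0
2. (□(p2 ∨ ((¬p1 ∨ p1) ∧ ¬p1)) ∨ (¬p1 ∧ p1)) → p2, w0
3. p2, w0
Accessibility: w0Rw0

Yes, satisfiable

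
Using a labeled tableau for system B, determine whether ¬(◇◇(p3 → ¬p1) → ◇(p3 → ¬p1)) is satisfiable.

1. ¬(◇◇(p3 → ¬p1) → ◇(p3 → ¬p1)), w0
2. ◇◇(p3 → ¬p1), w0   [¬→-rule on 1]
3. ¬◇(p3 → ¬p1), w0   [¬→-rule on 1]
4. ¬(p3 → ¬p1), w0   [¬◇-rule on 3 via w0Rw0]
5. p3, w0   [¬→-rule on 4]
6. p1, w0   [¬→-rule on 4]
7. ◇(p3 → ¬p1), w1   [◇-rule on 2: fresh world w1, w0Rw1]
8. ¬(p3 → ¬p1), w1   [¬◇-rule on 3 via w0Rw1]
9. p3, w1   [¬→-rule on 8]
10. p1, w1   [¬→-rule on 8]
11. p3 → ¬p1, w2   [◇-rule on 7: fresh world w2, w1Rw2]
12. ¬p1, w2   [→-rule on 11 (branches; this branch)]
Accessibility: w0Rw0, w0Rw1, w1Rw0, w1Rw1, w1Rw2, w2Rw1, w2Rw2

Satisfiable (open branch found)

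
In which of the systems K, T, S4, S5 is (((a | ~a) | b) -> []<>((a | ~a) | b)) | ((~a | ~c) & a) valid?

T-tableau for the negation ~((((a | ~a) | b) -> []<>((a | ~a) | b)) | ((~a | ~c) & a)):
1. ~((((a | ~a) | b) -> []<>((a | ~a) | b)) | ((~a | ~c) & a)), w0
2. ~(((a | ~a) | b) -> []<>((a | ~a) | b)), w0
3. ~((~a | ~c) & a), w0
4. (a | ~a) | b, w0
5. ~[]<>((a | ~a) | b), w0
6. ~(~a | ~c), w0
7. a, w0
8. c, w0
9. a | ~a, w0
10. ~<>((a | ~a) | b), w1
11. ~((a | ~a) | b), w1
12. ~(a | ~a), w1
13. ~b, w1
14. ~a, w1
15. a, w1
Accessibility: w0Rw0, w0Rw1, w1Rw1
Branch closes: a and ~a both at w1.
Every branch closes (one shown): valid in T, hence also in S4, S5 (every theorem of T is a theorem of S4 and S5).
K-tableau for the negation ~((((a | ~a) | b) -> []<>((a | ~a) | b)) | ((~a | ~c) & a)):
1. ~((((a | ~a) | b) -> []<>((a | ~a) | b)) | ((~a | ~c) & a)), w0
2. ~(((a | ~a) | b) -> []<>((a | ~a) | b)), w0
3. ~((~a | ~c) & a), w0
4. (a | ~a) | b, w0
5. ~[]<>((a | ~a) | b), w0
6. ~a, w0
7. b, w0
8. ~<>((a | ~a) | b), w1
Accessibility: w0Rw1
Complete open branch: countermodel on a K-frame, so not valid in K.

T, S4, S5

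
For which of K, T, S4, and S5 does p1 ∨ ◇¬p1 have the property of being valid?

T, S4, S5

T-tableau for the negation ¬(p1 ∨ ◇¬p1):
1. ¬(p1 ∨ ◇¬p1), u
2. ¬p1, u   [¬∨-rule on 1]
3. ¬◇¬p1, u   [¬∨-rule on 1]
4. p1, u   [¬◇-rule on 3 via uRu]
Accessibility: uRu
Branch closes: p1 and ¬p1 both at u.
Every branch closes (one shown): valid in T, hence also in S4, S5 (every theorem of T is a theorem of S4 and S5).
K-tableau for the negation ¬(p1 ∨ ◇¬p1):
1. ¬(p1 ∨ ◇¬p1), u
2. ¬p1, u   [¬∨-rule on 1]
3. ¬◇¬p1, u   [¬∨-rule on 1]
Complete open branch: countermodel on a K-frame, so not valid in K.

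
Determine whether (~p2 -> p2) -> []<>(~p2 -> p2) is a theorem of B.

Tableau for the negation ~((~p2 -> p2) -> []<>(~p2 -> p2)):
1. ~((~p2 -> p2) -> []<>(~p2 -> p2)), w0
2. ~p2 -> p2, w0
3. ~[]<>(~p2 -> p2), w0
4. p2, w0
5. ~<>(~p2 -> p2), w1
6. ~(~p2 -> p2), w0
7. ~p2, w0
Accessibility: w0Rw0, w0Rw1, w1Rw0, w1Rw1
Branch closes: p2 and ~p2 both at w0.
All branches of the negation close; one closing branch shown above.

Yes, valid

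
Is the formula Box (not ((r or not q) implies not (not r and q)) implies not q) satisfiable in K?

1. Box (not ((r or not q) implies not (not r and q)) implies not q), w0

Satisfiable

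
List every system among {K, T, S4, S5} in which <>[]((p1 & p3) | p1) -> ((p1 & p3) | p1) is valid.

S4-tableau for the negation ~(<>[]((p1 & p3) | p1) -> ((p1 & p3) | p1)):
1. ~(<>[]((p1 & p3) | p1) -> ((p1 & p3) | p1)), 0
2. <>[]((p1 & p3) | p1), 0
3. ~((p1 & p3) | p1), 0
4. ~(p1 & p3), 0
5. ~p1, 0
6. ~p3, 0
7. []((p1 & p3) | p1), 1
8. (p1 & p3) | p1, 1
9. p1, 1
Accessibility: 0R0, 0R1, 1R1
Complete open branch: countermodel on an S4-frame, so not valid in S4, nor in K, T (the same frame is also a K-frame and a T-frame).
S5-tableau for the negation ~(<>[]((p1 & p3) | p1) -> ((p1 & p3) | p1)):
1. ~(<>[]((p1 & p3) | p1) -> ((p1 & p3) | p1)), 0
2. <>[]((p1 & p3) | p1), 0
3. ~((p1 & p3) | p1), 0
4. ~(p1 & p3), 0
5. ~p1, 0
6. ~p3, 0
7. []((p1 & p3) | p1), 1
8. (p1 & p3) | p1, 0
9. (p1 & p3) | p1, 1
10. p1 & p3, 0
11. p1, 0
12. p3, 0
Accessibility: 0R0, 0R1, 1R0, 1R1
Branch closes: p1 and ~p1 both at 0.
Every branch closes (one shown): valid in S5.

S5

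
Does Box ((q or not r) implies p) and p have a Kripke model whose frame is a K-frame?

1. Box ((q or not r) implies p) and p, u
2. Box ((q or not r) implies p), u
3. p, u

Yes, satisfiable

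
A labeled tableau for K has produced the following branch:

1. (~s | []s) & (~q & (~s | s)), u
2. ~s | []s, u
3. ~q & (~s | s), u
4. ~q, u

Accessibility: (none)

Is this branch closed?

No atom appears with both signs at the same world.

No, open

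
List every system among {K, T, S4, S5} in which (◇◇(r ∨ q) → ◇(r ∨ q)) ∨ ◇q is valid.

T-tableau for the negation ¬((◇◇(r ∨ q) → ◇(r ∨ q)) ∨ ◇q):
1. ¬((◇◇(r ∨ q) → ◇(r ∨ q)) ∨ ◇q), 0
2. ¬(◇◇(r ∨ q) → ◇(r ∨ q)), 0   [¬∨-rule on 1]
3. ¬◇q, 0   [¬∨-rule on 1]
4. ◇◇(r ∨ q), 0   [¬→-rule on 2]
5. ¬◇(r ∨ q), 0   [¬→-rule on 2]
6. ¬q, 0   [¬◇-rule on 3 via 0R0]
7. ¬(r ∨ q), 0   [¬◇-rule on 5 via 0R0]
8. ¬r, 0   [¬∨-rule on 7]
9. ◇(r ∨ q), 1   [◇-rule on 4: fresh world 1, 0R1]
10. ¬q, 1   [¬◇-rule on 3 via 0R1]
11. ¬(r ∨ q), 1   [¬◇-rule on 5 via 0R1]
12. ¬r, 1   [¬∨-rule on 11]
13. r ∨ q, 2   [◇-rule on 9: fresh world 2, 1R2]
14. q, 2   [∨-rule on 13 (branches; this branch)]
Accessibility: 0R0, 0R1, 1R1, 1R2, 2R2
Complete open branch: countermodel on a T-frame, so not valid in T, nor in K (the same frame is also a K-frame).
S4-tableau for the negation ¬((◇◇(r ∨ q) → ◇(r ∨ q)) ∨ ◇q):
1. ¬((◇◇(r ∨ q) → ◇(r ∨ q)) ∨ ◇q), 0
2. ¬(◇◇(r ∨ q) → ◇(r ∨ q)), 0   [¬∨-rule on 1]
3. ¬◇q, 0   [¬∨-rule on 1]
4. ◇◇(r ∨ q), 0   [¬→-rule on 2]
5. ¬◇(r ∨ q), 0   [¬→-rule on 2]
6. ¬q, 0   [¬◇-rule on 3 via 0R0]
7. ¬(r ∨ q), 0   [¬◇-rule on 5 via 0R0]
8. ¬r, 0   [¬∨-rule on 7]
9. ◇(r ∨ q), 1   [◇-rule on 4: fresh world 1, 0R1]
10. ¬q, 1   [¬◇-rule on 3 via 0R1]
11. ¬(r ∨ q), 1   [¬◇-rule on 5 via 0R1]
12. ¬r, 1   [¬∨-rule on 11]
13. r ∨ q, 2   [◇-rule on 9: fresh world 2, 1R2]
14. ¬q, 2   [¬◇-rule on 3 via 0R2]
15. ¬(r ∨ q), 2   [¬◇-rule on 5 via 0R2]
16. ¬r, 2   [¬∨-rule on 15]
17. q, 2   [∨-rule on 13 (branches; this branch)]
Accessibility: 0R0, 0R1, 0R2, 1R1, 1R2, 2R2
Branch closes: q and ¬q both at 2.
Every branch closes (one shown): valid in S4, hence also in S5 (every theorem of S4 is a theorem of S5).

S4, S5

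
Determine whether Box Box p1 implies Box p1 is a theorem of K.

Tableau for the negation not (Box Box p1 implies Box p1):
1. not (Box Box p1 implies Box p1), 0
2. Box Box p1, 0
3. not Box p1, 0
4. not p1, 1
5. Box p1, 1
Accessibility: 0R1
The negation has an open branch (countermodel exists).

Not valid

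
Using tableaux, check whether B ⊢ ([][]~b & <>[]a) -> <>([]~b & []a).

Tableau for the negation ~(([][]~b & <>[]a) -> <>([]~b & []a)):
1. ~(([][]~b & <>[]a) -> <>([]~b & []a)), 0
2. [][]~b & <>[]a, 0   [~->-rule on 1]
3. ~<>([]~b & []a), 0   [~->-rule on 1]
4. [][]~b, 0   [&-rule on 2]
5. <>[]a, 0   [&-rule on 2]
6. ~([]~b & []a), 0   [~<>-rule on 3 via 0R0]
7. []~b, 0   [[]-rule on 4 via 0R0]
8. ~b, 0   [[]-rule on 7 via 0R0]
9. ~[]a, 0   [~&-rule on 6 (branches; this branch)]
10. []a, 1   [<>-rule on 5: fresh world 1, 0R1]
11. ~([]~b & []a), 1   [~<>-rule on 3 via 0R1]
12. []~b, 1   [[]-rule on 4 via 0R1]
13. ~b, 1   [[]-rule on 7 via 0R1]
14. a, 0   [[]-rule on 10 via 1R0]
15. a, 1   [[]-rule on 10 via 1R1]
16. ~[]~b, 1   [~&-rule on 11 (branches; this branch)]
17. ~a, 2   [~[]-rule on 9: fresh world 2, 0R2]
18. ~([]~b & []a), 2   [~<>-rule on 3 via 0R2]
19. []~b, 2   [[]-rule on 4 via 0R2]
20. ~b, 2   [[]-rule on 7 via 0R2]
21. ~[]a, 2   [~&-rule on 18 (branches; this branch)]
22. b, 3   [~[]-rule on 16: fresh world 3, 1R3]
23. a, 3   [[]-rule on 10 via 1R3]
24. ~b, 3   [[]-rule on 12 via 1R3]
Accessibility: 0R0, 0R1, 0R2, 1R0, 1R1, 1R3, 2R0, 2R2, 3R1, 3R3
Branch closes: b and ~b both at 3.
All branches of the negation close; one closing branch shown above.

Valid in B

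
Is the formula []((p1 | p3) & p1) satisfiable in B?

1. []((p1 | p3) & p1), u
2. (p1 | p3) & p1, u   [[]-rule on 1 via uRu]
3. p1 | p3, u   [&-rule on 2]
4. p1, u   [&-rule on 2]
5. p3, u   [|-rule on 3 (branches; this branch)]
Accessibility: uRu

Yes, satisfiable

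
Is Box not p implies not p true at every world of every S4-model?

Tableau for the negation not (Box not p implies not p):
1. not (Box not p implies not p), w0
2. Box not p, w0
3. p, w0
4. not p, w0
Accessibility: w0Rw0
Branch closes: p and not p both at w0.
Every branch of the negation's tableau closes; the branch above is one of them.

Valid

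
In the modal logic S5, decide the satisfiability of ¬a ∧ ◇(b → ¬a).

Satisfiable (open branch found)

1. ¬a ∧ ◇(b → ¬a), w0
2. ¬a, w0   [∧-rule on 1]
3. ◇(b → ¬a), w0   [∧-rule on 1]
4. b → ¬a, w1   [◇-rule on 3: fresh world w1, w0Rw1]
5. ¬a, w1   [→-rule on 4 (branches; this branch)]
Accessibility: w0Rw0, w0Rw1, w1Rw0, w1Rw1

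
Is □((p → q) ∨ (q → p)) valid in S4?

Tableau for the negation ¬□((p → q) ∨ (q → p)):
1. ¬□((p → q) ∨ (q → p)), u
2. ¬((p → q) ∨ (q → p)), v
3. ¬(p → q), v
4. ¬(q → p), v
5. p, v
6. ¬q, v
7. q, v
8. ¬p, v
Accessibility: uRu, uRv, vRv
Branch closes: q and ¬q both at v.
All branches of the negation close; one closing branch shown above.

Valid in S4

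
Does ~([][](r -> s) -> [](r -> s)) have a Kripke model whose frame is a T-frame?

1. ~([][](r -> s) -> [](r -> s)), u
2. [][](r -> s), u   [~->-rule on 1]
3. ~[](r -> s), u   [~->-rule on 1]
4. [](r -> s), u   [[]-rule on 2 via uRu]
5. r -> s, u   [[]-rule on 4 via uRu]
6. s, u   [->-rule on 5 (branches; this branch)]
7. ~(r -> s), v   [~[]-rule on 3: fresh world v, uRv]
8. r, v   [~->-rule on 7]
9. ~s, v   [~->-rule on 7]
10. [](r -> s), v   [[]-rule on 2 via uRv]
11. r -> s, v   [[]-rule on 4 via uRv]
12. s, v   [->-rule on 11 (branches; this branch)]
Accessibility: uRu, uRv, vRv
Branch closes: s and ~s both at v.
Every branch closes; the branch above is one of them.

Unsatisfiable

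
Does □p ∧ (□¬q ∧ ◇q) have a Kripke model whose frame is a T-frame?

Unsatisfiable (every branch closes)

1. □p ∧ (□¬q ∧ ◇q), w0
2. □p, w0   [∧-rule on 1]
3. □¬q ∧ ◇q, w0   [∧-rule on 1]
4. □¬q, w0   [∧-rule on 3]
5. ◇q, w0   [∧-rule on 3]
6. p, w0   [□-rule on 2 via w0Rw0]
7. ¬q, w0   [□-rule on 4 via w0Rw0]
8. q, w1   [◇-rule on 5: fresh world w1, w0Rw1]
9. p, w1   [□-rule on 2 via w0Rw1]
10. ¬q, w1   [□-rule on 4 via w0Rw1]
Accessibility: w0Rw0, w0Rw1, w1Rw1
Branch closes: q and ¬q both at w1.
Every branch closes; the branch above is one of them.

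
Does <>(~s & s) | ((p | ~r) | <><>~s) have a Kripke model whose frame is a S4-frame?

1. <>(~s & s) | ((p | ~r) | <><>~s), w0
2. (p | ~r) | <><>~s, w0
3. <><>~s, w0
4. <>~s, w1
5. ~s, w2
Accessibility: w0Rw0, w0Rw1, w0Rw2, w1Rw1, w1Rw2, w2Rw2

Satisfiable (open branch found)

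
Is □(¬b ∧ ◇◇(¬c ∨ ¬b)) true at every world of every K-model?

Invalid (countermodel exists)

Tableau for the negation ¬□(¬b ∧ ◇◇(¬c ∨ ¬b)):
1. ¬□(¬b ∧ ◇◇(¬c ∨ ¬b)), 0
2. ¬(¬b ∧ ◇◇(¬c ∨ ¬b)), 1
3. ¬◇◇(¬c ∨ ¬b), 1
Accessibility: 0R1
The negation has an open branch (countermodel exists).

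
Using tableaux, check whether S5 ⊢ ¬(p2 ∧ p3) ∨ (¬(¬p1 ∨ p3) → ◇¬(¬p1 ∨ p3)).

Valid

Tableau for the negation ¬(¬(p2 ∧ p3) ∨ (¬(¬p1 ∨ p3) → ◇¬(¬p1 ∨ p3))):
1. ¬(¬(p2 ∧ p3) ∨ (¬(¬p1 ∨ p3) → ◇¬(¬p1 ∨ p3))), w0
2. p2 ∧ p3, w0
3. ¬(¬(¬p1 ∨ p3) → ◇¬(¬p1 ∨ p3)), w0
4. p2, w0
5. p3, w0
6. ¬(¬p1 ∨ p3), w0
7. ¬◇¬(¬p1 ∨ p3), w0
8. p1, w0
9. ¬p3, w0
Accessibility: w0Rw0
Branch closes: p3 and ¬p3 both at w0.
Every branch of the negation's tableau closes; the branch above is one of them.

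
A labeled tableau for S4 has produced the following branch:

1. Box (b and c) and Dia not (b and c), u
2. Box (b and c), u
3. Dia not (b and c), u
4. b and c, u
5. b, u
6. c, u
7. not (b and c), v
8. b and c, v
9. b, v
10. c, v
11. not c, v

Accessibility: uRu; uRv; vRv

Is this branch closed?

Both c and not c appear at v.

Closed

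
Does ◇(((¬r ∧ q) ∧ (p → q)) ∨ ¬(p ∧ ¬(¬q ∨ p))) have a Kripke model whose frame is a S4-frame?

Satisfiable (open branch found)

1. ◇(((¬r ∧ q) ∧ (p → q)) ∨ ¬(p ∧ ¬(¬q ∨ p))), u
2. ((¬r ∧ q) ∧ (p → q)) ∨ ¬(p ∧ ¬(¬q ∨ p)), v
3. ¬(p ∧ ¬(¬q ∨ p)), v
4. ¬q ∨ p, v
5. p, v
Accessibility: uRu, uRv, vRv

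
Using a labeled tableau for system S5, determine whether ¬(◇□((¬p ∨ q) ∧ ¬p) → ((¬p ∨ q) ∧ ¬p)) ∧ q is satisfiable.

Unsatisfiable (every branch closes)

1. ¬(◇□((¬p ∨ q) ∧ ¬p) → ((¬p ∨ q) ∧ ¬p)) ∧ q, w0
2. ¬(◇□((¬p ∨ q) ∧ ¬p) → ((¬p ∨ q) ∧ ¬p)), w0
3. q, w0
4. ◇□((¬p ∨ q) ∧ ¬p), w0
5. ¬((¬p ∨ q) ∧ ¬p), w0
6. p, w0
7. □((¬p ∨ q) ∧ ¬p), w1
8. (¬p ∨ q) ∧ ¬p, w0
9. ¬p ∨ q, w0
10. ¬p, w0
Accessibility: w0Rw0, w0Rw1, w1Rw0, w1Rw1
Branch closes: p and ¬p both at w0.
All branches of the tableau close; one closing branch shown above.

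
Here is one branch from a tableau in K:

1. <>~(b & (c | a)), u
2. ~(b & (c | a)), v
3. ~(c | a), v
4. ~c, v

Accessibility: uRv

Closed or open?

No world carries both an atom and its negation.

Open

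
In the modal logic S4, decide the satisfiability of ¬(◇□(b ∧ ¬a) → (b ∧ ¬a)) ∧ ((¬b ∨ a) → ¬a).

1. ¬(◇□(b ∧ ¬a) → (b ∧ ¬a)) ∧ ((¬b ∨ a) → ¬a), w0
2. ¬(◇□(b ∧ ¬a) → (b ∧ ¬a)), w0   [∧-rule on 1]
3. (¬b ∨ a) → ¬a, w0   [∧-rule on 1]
4. ◇□(b ∧ ¬a), w0   [¬→-rule on 2]
5. ¬(b ∧ ¬a), w0   [¬→-rule on 2]
6. ¬a, w0   [→-rule on 3 (branches; this branch)]
7. ¬b, w0   [¬∧-rule on 5 (branches; this branch)]
8. □(b ∧ ¬a), w1   [◇-rule on 4: fresh world w1, w0Rw1]
9. b ∧ ¬a, w1   [□-rule on 8 via w1Rw1]
10. b, w1   [∧-rule on 9]
11. ¬a, w1   [∧-rule on 9]
Accessibility: w0Rw0, w0Rw1, w1Rw1

Satisfiable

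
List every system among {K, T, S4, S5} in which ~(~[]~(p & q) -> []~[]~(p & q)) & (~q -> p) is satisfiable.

S4-tableau for the formula:
1. ~(~[]~(p & q) -> []~[]~(p & q)) & (~q -> p), u
2. ~(~[]~(p & q) -> []~[]~(p & q)), u   [&-rule on 1]
3. ~q -> p, u   [&-rule on 1]
4. ~[]~(p & q), u   [~->-rule on 2]
5. ~[]~[]~(p & q), u   [~->-rule on 2]
6. p, u   [->-rule on 3 (branches; this branch)]
7. p & q, v   [~[]-rule on 4: fresh world v, uRv]
8. p, v   [&-rule on 7]
9. q, v   [&-rule on 7]
10. []~(p & q), w   [~[]-rule on 5: fresh world w, uRw]
11. ~(p & q), w   [[]-rule on 10 via wRw]
12. ~q, w   [~&-rule on 11 (branches; this branch)]
Accessibility: uRu, uRv, uRw, vRv, wRw
Complete open branch: satisfiable in S4, hence also in K, T (this S4-model is also a K-model and a T-model).
S5-tableau for the formula:
1. ~(~[]~(p & q) -> []~[]~(p & q)) & (~q -> p), u
2. ~(~[]~(p & q) -> []~[]~(p & q)), u   [&-rule on 1]
3. ~q -> p, u   [&-rule on 1]
4. ~[]~(p & q), u   [~->-rule on 2]
5. ~[]~[]~(p & q), u   [~->-rule on 2]
6. p, u   [->-rule on 3 (branches; this branch)]
7. p & q, v   [~[]-rule on 4: fresh world v, uRv]
8. p, v   [&-rule on 7]
9. q, v   [&-rule on 7]
10. []~(p & q), w   [~[]-rule on 5: fresh world w, uRw]
11. ~(p & q), u   [[]-rule on 10 via wRu]
12. ~(p & q), v   [[]-rule on 10 via wRv]
13. ~(p & q), w   [[]-rule on 10 via wRw]
14. ~q, u   [~&-rule on 11 (branches; this branch)]
15. ~q, v   [~&-rule on 12 (branches; this branch)]
Accessibility: uRu, uRv, uRw, vRu, vRv, vRw, wRu, wRv, wRw
Branch closes: q and ~q both at v.
Every branch closes (one shown): unsatisfiable in S5.

K, T, S4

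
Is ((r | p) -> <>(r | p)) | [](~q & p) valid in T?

Tableau for the negation ~(((r | p) -> <>(r | p)) | [](~q & p)):
1. ~(((r | p) -> <>(r | p)) | [](~q & p)), w0
2. ~((r | p) -> <>(r | p)), w0
3. ~[](~q & p), w0
4. r | p, w0
5. ~<>(r | p), w0
6. ~(r | p), w0
7. ~r, w0
8. ~p, w0
9. p, w0
Accessibility: w0Rw0
Branch closes: p and ~p both at w0.
Every branch of the negation's tableau closes; the branch above is one of them.

Valid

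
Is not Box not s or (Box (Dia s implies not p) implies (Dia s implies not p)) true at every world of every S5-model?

Tableau for the negation not (not Box not s or (Box (Dia s implies not p) implies (Dia s implies not p))):
1. not (not Box not s or (Box (Dia s implies not p) implies (Dia s implies not p))), u
2. Box not s, u
3. not (Box (Dia s implies not p) implies (Dia s implies not p)), u
4. Box (Dia s implies not p), u
5. not (Dia s implies not p), u
6. Dia s, u
7. p, u
8. not s, u
9. Dia s implies not p, u
10. not Dia s, u
11. s, v
12. not s, v
Accessibility: uRu, uRv, vRu, vRv
Branch closes: s and not s both at v.
All branches of the negation close; one closing branch shown above.

Yes, valid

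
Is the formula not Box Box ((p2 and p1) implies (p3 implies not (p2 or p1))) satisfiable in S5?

1. not Box Box ((p2 and p1) implies (p3 implies not (p2 or p1))), w0
2. not Box ((p2 and p1) implies (p3 implies not (p2 or p1))), w1   [neg-Box-rule on 1: fresh world w1, w0Rw1]
3. not ((p2 and p1) implies (p3 implies not (p2 or p1))), w2   [neg-Box-rule on 2: fresh world w2, w1Rw2]
4. p2 and p1, w2   [neg-implies-rule on 3]
5. not (p3 implies not (p2 or p1)), w2   [neg-implies-rule on 3]
6. p2, w2   [and-rule on 4]
7. p1, w2   [and-rule on 4]
8. p3, w2   [neg-implies-rule on 5]
9. p2 or p1, w2   [neg-implies-rule on 5]
Accessibility: w0Rw0, w0Rw1, w0Rw2, w1Rw0, w1Rw1, w1Rw2, w2Rw0, w2Rw1, w2Rw2

Yes, satisfiable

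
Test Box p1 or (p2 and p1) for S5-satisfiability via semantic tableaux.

Satisfiable (open branch found)

1. Box p1 or (p2 and p1), w0
2. p2 and p1, w0   [or-rule on 1 (branches; this branch)]
3. p2, w0   [and-rule on 2]
4. p1, w0   [and-rule on 2]
Accessibility: w0Rw0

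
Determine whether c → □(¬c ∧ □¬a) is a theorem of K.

Invalid (countermodel exists)

Tableau for the negation ¬(c → □(¬c ∧ □¬a)):
1. ¬(c → □(¬c ∧ □¬a)), w0
2. c, w0   [¬→-rule on 1]
3. ¬□(¬c ∧ □¬a), w0   [¬→-rule on 1]
4. ¬(¬c ∧ □¬a), w1   [¬□-rule on 3: fresh world w1, w0Rw1]
5. ¬□¬a, w1   [¬∧-rule on 4 (branches; this branch)]
6. a, w2   [¬□-rule on 5: fresh world w2, w1Rw2]
Accessibility: w0Rw1, w1Rw2
The negation has an open branch (countermodel exists).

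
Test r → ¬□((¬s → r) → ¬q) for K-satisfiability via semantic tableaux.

1. r → ¬□((¬s → r) → ¬q), u
2. ¬□((¬s → r) → ¬q), u   [→-rule on 1 (branches; this branch)]
3. ¬((¬s → r) → ¬q), v   [¬□-rule on 2: fresh world v, uRv]
4. ¬s → r, v   [¬→-rule on 3]
5. q, v   [¬→-rule on 3]
6. r, v   [→-rule on 4 (branches; this branch)]
Accessibility: uRv

Satisfiable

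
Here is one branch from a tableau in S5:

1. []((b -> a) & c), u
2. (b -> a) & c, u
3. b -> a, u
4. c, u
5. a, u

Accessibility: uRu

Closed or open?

No world carries both an atom and its negation.

Not closed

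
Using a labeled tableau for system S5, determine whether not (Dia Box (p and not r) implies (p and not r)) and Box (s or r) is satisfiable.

1. not (Dia Box (p and not r) implies (p and not r)) and Box (s or r), 0
2. not (Dia Box (p and not r) implies (p and not r)), 0   [and-rule on 1]
3. Box (s or r), 0   [and-rule on 1]
4. Dia Box (p and not r), 0   [neg-implies-rule on 2]
5. not (p and not r), 0   [neg-implies-rule on 2]
6. s or r, 0   [Box-rule on 3 via 0R0]
7. r, 0   [neg-and-rule on 5 (branches; this branch)]
8. Box (p and not r), 1   [Dia-rule on 4: fresh world 1, 0R1]
9. s or r, 1   [Box-rule on 3 via 0R1]
10. p and not r, 0   [Box-rule on 8 via 1R0]
11. p, 0   [and-rule on 10]
12. not r, 0   [and-rule on 10]
Accessibility: 0R0, 0R1, 1R0, 1R1
Branch closes: r and not r both at 0.
Every branch closes; the branch above is one of them.

Unsatisfiable (every branch closes)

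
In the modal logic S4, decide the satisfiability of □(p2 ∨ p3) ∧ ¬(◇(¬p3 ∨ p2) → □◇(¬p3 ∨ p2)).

Satisfiable (open branch found)

1. □(p2 ∨ p3) ∧ ¬(◇(¬p3 ∨ p2) → □◇(¬p3 ∨ p2)), u
2. □(p2 ∨ p3), u
3. ¬(◇(¬p3 ∨ p2) → □◇(¬p3 ∨ p2)), u
4. ◇(¬p3 ∨ p2), u
5. ¬□◇(¬p3 ∨ p2), u
6. p2 ∨ p3, u
7. p3, u
8. ¬p3 ∨ p2, v
9. p2 ∨ p3, v
10. p2, v
11. p3, v
12. ¬◇(¬p3 ∨ p2), w
13. p2 ∨ p3, w
14. ¬(¬p3 ∨ p2), w
15. p3, w
16. ¬p2, w
Accessibility: uRu, uRv, uRw, vRv, wRw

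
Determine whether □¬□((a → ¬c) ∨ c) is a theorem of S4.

No, not valid

Tableau for the negation ¬□¬□((a → ¬c) ∨ c):
1. ¬□¬□((a → ¬c) ∨ c), u
2. □((a → ¬c) ∨ c), v
3. (a → ¬c) ∨ c, v
4. c, v
Accessibility: uRu, uRv, vRv
The negation has an open branch (countermodel exists).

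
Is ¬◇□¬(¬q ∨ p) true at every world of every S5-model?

Invalid (countermodel exists)

Tableau for the negation ◇□¬(¬q ∨ p):
1. ◇□¬(¬q ∨ p), u
2. □¬(¬q ∨ p), v
3. ¬(¬q ∨ p), u
4. q, u
5. ¬p, u
6. ¬(¬q ∨ p), v
7. q, v
8. ¬p, v
Accessibility: uRu, uRv, vRu, vRv
The negation has an open branch (countermodel exists).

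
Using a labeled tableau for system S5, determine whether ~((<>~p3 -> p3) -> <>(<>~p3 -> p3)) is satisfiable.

1. ~((<>~p3 -> p3) -> <>(<>~p3 -> p3)), u
2. <>~p3 -> p3, u
3. ~<>(<>~p3 -> p3), u
4. ~(<>~p3 -> p3), u
5. <>~p3, u
6. ~p3, u
7. ~<>~p3, u
8. p3, u
Accessibility: uRu
Branch closes: p3 and ~p3 both at u.
All branches of the tableau close; one closing branch shown above.

No, unsatisfiable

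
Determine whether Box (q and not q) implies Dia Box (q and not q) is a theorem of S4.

Tableau for the negation not (Box (q and not q) implies Dia Box (q and not q)):
1. not (Box (q and not q) implies Dia Box (q and not q)), w0
2. Box (q and not q), w0
3. not Dia Box (q and not q), w0
4. q and not q, w0
5. q, w0
6. not q, w0
Accessibility: w0Rw0
Branch closes: q and not q both at w0.
Every branch of the negation's tableau closes; the branch above is one of them.

Valid in S4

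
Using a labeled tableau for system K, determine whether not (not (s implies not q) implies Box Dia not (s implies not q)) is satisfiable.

Satisfiable (open branch found)

1. not (not (s implies not q) implies Box Dia not (s implies not q)), w0
2. not (s implies not q), w0
3. not Box Dia not (s implies not q), w0
4. s, w0
5. q, w0
6. not Dia not (s implies not q), w1
Accessibility: w0Rw1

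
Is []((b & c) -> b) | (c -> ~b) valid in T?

Valid in T

Tableau for the negation ~([]((b & c) -> b) | (c -> ~b)):
1. ~([]((b & c) -> b) | (c -> ~b)), u
2. ~[]((b & c) -> b), u
3. ~(c -> ~b), u
4. c, u
5. b, u
6. ~((b & c) -> b), v
7. b & c, v
8. ~b, v
9. b, v
10. c, v
Accessibility: uRu, uRv, vRv
Branch closes: b and ~b both at v.
All branches of the negation close; one closing branch shown above.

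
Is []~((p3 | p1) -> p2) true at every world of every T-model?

Tableau for the negation ~[]~((p3 | p1) -> p2):
1. ~[]~((p3 | p1) -> p2), u
2. (p3 | p1) -> p2, v
3. p2, v
Accessibility: uRu, uRv, vRv
The negation has an open branch (countermodel exists).

No, not valid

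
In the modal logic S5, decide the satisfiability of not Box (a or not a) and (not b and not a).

Unsatisfiable (every branch closes)

1. not Box (a or not a) and (not b and not a), 0
2. not Box (a or not a), 0
3. not b and not a, 0
4. not b, 0
5. not a, 0
6. not (a or not a), 1
7. not a, 1
8. a, 1
Accessibility: 0R0, 0R1, 1R0, 1R1
Branch closes: a and not a both at 1.
Every branch closes; the branch above is one of them.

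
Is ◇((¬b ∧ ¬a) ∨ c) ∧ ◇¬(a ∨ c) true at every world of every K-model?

Tableau for the negation ¬(◇((¬b ∧ ¬a) ∨ c) ∧ ◇¬(a ∨ c)):
1. ¬(◇((¬b ∧ ¬a) ∨ c) ∧ ◇¬(a ∨ c)), w0
2. ¬◇¬(a ∨ c), w0
The negation has an open branch (countermodel exists).

Invalid (countermodel exists)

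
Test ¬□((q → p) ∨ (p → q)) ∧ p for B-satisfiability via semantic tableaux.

1. ¬□((q → p) ∨ (p → q)) ∧ p, w0
2. ¬□((q → p) ∨ (p → q)), w0
3. p, w0
4. ¬((q → p) ∨ (p → q)), w1
5. ¬(q → p), w1
6. ¬(p → q), w1
7. q, w1
8. ¬p, w1
9. p, w1
10. ¬q, w1
Accessibility: w0Rw0, w0Rw1, w1Rw0, w1Rw1
Branch closes: p and ¬p both at w1.
All branches of the tableau close; one closing branch shown above.

Unsatisfiable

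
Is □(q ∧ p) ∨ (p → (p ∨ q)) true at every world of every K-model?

Yes, valid

Tableau for the negation ¬(□(q ∧ p) ∨ (p → (p ∨ q))):
1. ¬(□(q ∧ p) ∨ (p → (p ∨ q))), 0
2. ¬□(q ∧ p), 0   [¬∨-rule on 1]
3. ¬(p → (p ∨ q)), 0   [¬∨-rule on 1]
4. p, 0   [¬→-rule on 3]
5. ¬(p ∨ q), 0   [¬→-rule on 3]
6. ¬p, 0   [¬∨-rule on 5]
7. ¬q, 0   [¬∨-rule on 5]
Branch closes: p and ¬p both at 0.
Every branch of the negation's tableau closes; the branch above is one of them.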